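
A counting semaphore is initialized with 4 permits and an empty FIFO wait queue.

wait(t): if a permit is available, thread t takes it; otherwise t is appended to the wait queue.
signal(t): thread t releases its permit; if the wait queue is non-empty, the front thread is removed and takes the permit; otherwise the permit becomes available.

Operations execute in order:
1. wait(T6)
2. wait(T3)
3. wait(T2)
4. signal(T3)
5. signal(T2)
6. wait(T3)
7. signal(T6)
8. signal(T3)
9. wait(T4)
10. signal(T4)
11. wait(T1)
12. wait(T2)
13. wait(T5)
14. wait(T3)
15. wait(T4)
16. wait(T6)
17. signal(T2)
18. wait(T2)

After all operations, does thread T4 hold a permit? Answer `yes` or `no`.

Step 1: wait(T6) -> count=3 queue=[] holders={T6}
Step 2: wait(T3) -> count=2 queue=[] holders={T3,T6}
Step 3: wait(T2) -> count=1 queue=[] holders={T2,T3,T6}
Step 4: signal(T3) -> count=2 queue=[] holders={T2,T6}
Step 5: signal(T2) -> count=3 queue=[] holders={T6}
Step 6: wait(T3) -> count=2 queue=[] holders={T3,T6}
Step 7: signal(T6) -> count=3 queue=[] holders={T3}
Step 8: signal(T3) -> count=4 queue=[] holders={none}
Step 9: wait(T4) -> count=3 queue=[] holders={T4}
Step 10: signal(T4) -> count=4 queue=[] holders={none}
Step 11: wait(T1) -> count=3 queue=[] holders={T1}
Step 12: wait(T2) -> count=2 queue=[] holders={T1,T2}
Step 13: wait(T5) -> count=1 queue=[] holders={T1,T2,T5}
Step 14: wait(T3) -> count=0 queue=[] holders={T1,T2,T3,T5}
Step 15: wait(T4) -> count=0 queue=[T4] holders={T1,T2,T3,T5}
Step 16: wait(T6) -> count=0 queue=[T4,T6] holders={T1,T2,T3,T5}
Step 17: signal(T2) -> count=0 queue=[T6] holders={T1,T3,T4,T5}
Step 18: wait(T2) -> count=0 queue=[T6,T2] holders={T1,T3,T4,T5}
Final holders: {T1,T3,T4,T5} -> T4 in holders

Answer: yes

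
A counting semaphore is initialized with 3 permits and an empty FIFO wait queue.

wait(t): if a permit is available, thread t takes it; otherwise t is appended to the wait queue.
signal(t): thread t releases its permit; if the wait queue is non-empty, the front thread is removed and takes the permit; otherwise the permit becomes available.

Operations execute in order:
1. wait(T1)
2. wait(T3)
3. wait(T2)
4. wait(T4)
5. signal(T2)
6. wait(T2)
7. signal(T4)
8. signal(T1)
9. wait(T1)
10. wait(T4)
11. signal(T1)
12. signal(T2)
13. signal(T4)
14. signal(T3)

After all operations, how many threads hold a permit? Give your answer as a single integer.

Answer: 0

Derivation:
Step 1: wait(T1) -> count=2 queue=[] holders={T1}
Step 2: wait(T3) -> count=1 queue=[] holders={T1,T3}
Step 3: wait(T2) -> count=0 queue=[] holders={T1,T2,T3}
Step 4: wait(T4) -> count=0 queue=[T4] holders={T1,T2,T3}
Step 5: signal(T2) -> count=0 queue=[] holders={T1,T3,T4}
Step 6: wait(T2) -> count=0 queue=[T2] holders={T1,T3,T4}
Step 7: signal(T4) -> count=0 queue=[] holders={T1,T2,T3}
Step 8: signal(T1) -> count=1 queue=[] holders={T2,T3}
Step 9: wait(T1) -> count=0 queue=[] holders={T1,T2,T3}
Step 10: wait(T4) -> count=0 queue=[T4] holders={T1,T2,T3}
Step 11: signal(T1) -> count=0 queue=[] holders={T2,T3,T4}
Step 12: signal(T2) -> count=1 queue=[] holders={T3,T4}
Step 13: signal(T4) -> count=2 queue=[] holders={T3}
Step 14: signal(T3) -> count=3 queue=[] holders={none}
Final holders: {none} -> 0 thread(s)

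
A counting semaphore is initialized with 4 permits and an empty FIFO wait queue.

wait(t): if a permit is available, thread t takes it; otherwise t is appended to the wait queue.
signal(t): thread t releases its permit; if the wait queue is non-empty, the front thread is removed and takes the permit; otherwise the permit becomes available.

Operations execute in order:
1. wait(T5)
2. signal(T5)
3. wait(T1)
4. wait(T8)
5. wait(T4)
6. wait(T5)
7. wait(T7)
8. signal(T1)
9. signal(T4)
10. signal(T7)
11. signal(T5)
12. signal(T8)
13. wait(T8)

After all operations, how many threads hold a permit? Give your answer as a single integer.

Answer: 1

Derivation:
Step 1: wait(T5) -> count=3 queue=[] holders={T5}
Step 2: signal(T5) -> count=4 queue=[] holders={none}
Step 3: wait(T1) -> count=3 queue=[] holders={T1}
Step 4: wait(T8) -> count=2 queue=[] holders={T1,T8}
Step 5: wait(T4) -> count=1 queue=[] holders={T1,T4,T8}
Step 6: wait(T5) -> count=0 queue=[] holders={T1,T4,T5,T8}
Step 7: wait(T7) -> count=0 queue=[T7] holders={T1,T4,T5,T8}
Step 8: signal(T1) -> count=0 queue=[] holders={T4,T5,T7,T8}
Step 9: signal(T4) -> count=1 queue=[] holders={T5,T7,T8}
Step 10: signal(T7) -> count=2 queue=[] holders={T5,T8}
Step 11: signal(T5) -> count=3 queue=[] holders={T8}
Step 12: signal(T8) -> count=4 queue=[] holders={none}
Step 13: wait(T8) -> count=3 queue=[] holders={T8}
Final holders: {T8} -> 1 thread(s)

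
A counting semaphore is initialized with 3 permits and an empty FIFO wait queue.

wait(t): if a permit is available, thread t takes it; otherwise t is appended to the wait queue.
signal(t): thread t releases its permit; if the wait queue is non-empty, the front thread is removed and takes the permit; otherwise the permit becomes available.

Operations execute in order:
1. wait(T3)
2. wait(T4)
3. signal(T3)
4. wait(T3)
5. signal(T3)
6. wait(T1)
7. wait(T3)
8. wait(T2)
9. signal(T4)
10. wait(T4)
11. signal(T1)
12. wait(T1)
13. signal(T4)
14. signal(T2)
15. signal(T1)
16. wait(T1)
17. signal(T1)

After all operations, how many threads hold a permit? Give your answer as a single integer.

Answer: 1

Derivation:
Step 1: wait(T3) -> count=2 queue=[] holders={T3}
Step 2: wait(T4) -> count=1 queue=[] holders={T3,T4}
Step 3: signal(T3) -> count=2 queue=[] holders={T4}
Step 4: wait(T3) -> count=1 queue=[] holders={T3,T4}
Step 5: signal(T3) -> count=2 queue=[] holders={T4}
Step 6: wait(T1) -> count=1 queue=[] holders={T1,T4}
Step 7: wait(T3) -> count=0 queue=[] holders={T1,T3,T4}
Step 8: wait(T2) -> count=0 queue=[T2] holders={T1,T3,T4}
Step 9: signal(T4) -> count=0 queue=[] holders={T1,T2,T3}
Step 10: wait(T4) -> count=0 queue=[T4] holders={T1,T2,T3}
Step 11: signal(T1) -> count=0 queue=[] holders={T2,T3,T4}
Step 12: wait(T1) -> count=0 queue=[T1] holders={T2,T3,T4}
Step 13: signal(T4) -> count=0 queue=[] holders={T1,T2,T3}
Step 14: signal(T2) -> count=1 queue=[] holders={T1,T3}
Step 15: signal(T1) -> count=2 queue=[] holders={T3}
Step 16: wait(T1) -> count=1 queue=[] holders={T1,T3}
Step 17: signal(T1) -> count=2 queue=[] holders={T3}
Final holders: {T3} -> 1 thread(s)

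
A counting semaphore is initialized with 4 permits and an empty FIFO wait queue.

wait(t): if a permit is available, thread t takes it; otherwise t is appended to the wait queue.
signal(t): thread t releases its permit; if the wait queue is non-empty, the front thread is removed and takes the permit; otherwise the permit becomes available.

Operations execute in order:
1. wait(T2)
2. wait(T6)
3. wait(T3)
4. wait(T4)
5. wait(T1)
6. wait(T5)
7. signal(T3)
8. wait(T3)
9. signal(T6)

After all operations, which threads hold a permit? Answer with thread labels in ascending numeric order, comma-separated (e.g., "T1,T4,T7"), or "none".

Answer: T1,T2,T4,T5

Derivation:
Step 1: wait(T2) -> count=3 queue=[] holders={T2}
Step 2: wait(T6) -> count=2 queue=[] holders={T2,T6}
Step 3: wait(T3) -> count=1 queue=[] holders={T2,T3,T6}
Step 4: wait(T4) -> count=0 queue=[] holders={T2,T3,T4,T6}
Step 5: wait(T1) -> count=0 queue=[T1] holders={T2,T3,T4,T6}
Step 6: wait(T5) -> count=0 queue=[T1,T5] holders={T2,T3,T4,T6}
Step 7: signal(T3) -> count=0 queue=[T5] holders={T1,T2,T4,T6}
Step 8: wait(T3) -> count=0 queue=[T5,T3] holders={T1,T2,T4,T6}
Step 9: signal(T6) -> count=0 queue=[T3] holders={T1,T2,T4,T5}
Final holders: T1,T2,T4,T5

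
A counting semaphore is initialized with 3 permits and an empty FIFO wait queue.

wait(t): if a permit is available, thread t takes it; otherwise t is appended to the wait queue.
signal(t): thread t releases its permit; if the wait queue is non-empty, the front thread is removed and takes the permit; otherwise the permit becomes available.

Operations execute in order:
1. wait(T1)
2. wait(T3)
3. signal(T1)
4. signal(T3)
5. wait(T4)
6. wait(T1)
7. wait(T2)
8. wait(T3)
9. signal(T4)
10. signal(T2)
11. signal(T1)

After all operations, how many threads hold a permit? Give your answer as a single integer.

Answer: 1

Derivation:
Step 1: wait(T1) -> count=2 queue=[] holders={T1}
Step 2: wait(T3) -> count=1 queue=[] holders={T1,T3}
Step 3: signal(T1) -> count=2 queue=[] holders={T3}
Step 4: signal(T3) -> count=3 queue=[] holders={none}
Step 5: wait(T4) -> count=2 queue=[] holders={T4}
Step 6: wait(T1) -> count=1 queue=[] holders={T1,T4}
Step 7: wait(T2) -> count=0 queue=[] holders={T1,T2,T4}
Step 8: wait(T3) -> count=0 queue=[T3] holders={T1,T2,T4}
Step 9: signal(T4) -> count=0 queue=[] holders={T1,T2,T3}
Step 10: signal(T2) -> count=1 queue=[] holders={T1,T3}
Step 11: signal(T1) -> count=2 queue=[] holders={T3}
Final holders: {T3} -> 1 thread(s)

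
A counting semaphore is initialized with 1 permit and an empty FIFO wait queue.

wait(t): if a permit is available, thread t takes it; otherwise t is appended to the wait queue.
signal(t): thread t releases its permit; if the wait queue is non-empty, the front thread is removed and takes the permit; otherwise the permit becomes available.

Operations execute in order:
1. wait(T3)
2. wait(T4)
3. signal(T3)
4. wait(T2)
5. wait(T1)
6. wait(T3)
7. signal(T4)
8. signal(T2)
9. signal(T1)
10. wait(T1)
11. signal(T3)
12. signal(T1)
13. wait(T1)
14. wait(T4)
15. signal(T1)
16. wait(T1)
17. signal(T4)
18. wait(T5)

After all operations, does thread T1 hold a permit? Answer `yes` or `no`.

Step 1: wait(T3) -> count=0 queue=[] holders={T3}
Step 2: wait(T4) -> count=0 queue=[T4] holders={T3}
Step 3: signal(T3) -> count=0 queue=[] holders={T4}
Step 4: wait(T2) -> count=0 queue=[T2] holders={T4}
Step 5: wait(T1) -> count=0 queue=[T2,T1] holders={T4}
Step 6: wait(T3) -> count=0 queue=[T2,T1,T3] holders={T4}
Step 7: signal(T4) -> count=0 queue=[T1,T3] holders={T2}
Step 8: signal(T2) -> count=0 queue=[T3] holders={T1}
Step 9: signal(T1) -> count=0 queue=[] holders={T3}
Step 10: wait(T1) -> count=0 queue=[T1] holders={T3}
Step 11: signal(T3) -> count=0 queue=[] holders={T1}
Step 12: signal(T1) -> count=1 queue=[] holders={none}
Step 13: wait(T1) -> count=0 queue=[] holders={T1}
Step 14: wait(T4) -> count=0 queue=[T4] holders={T1}
Step 15: signal(T1) -> count=0 queue=[] holders={T4}
Step 16: wait(T1) -> count=0 queue=[T1] holders={T4}
Step 17: signal(T4) -> count=0 queue=[] holders={T1}
Step 18: wait(T5) -> count=0 queue=[T5] holders={T1}
Final holders: {T1} -> T1 in holders

Answer: yes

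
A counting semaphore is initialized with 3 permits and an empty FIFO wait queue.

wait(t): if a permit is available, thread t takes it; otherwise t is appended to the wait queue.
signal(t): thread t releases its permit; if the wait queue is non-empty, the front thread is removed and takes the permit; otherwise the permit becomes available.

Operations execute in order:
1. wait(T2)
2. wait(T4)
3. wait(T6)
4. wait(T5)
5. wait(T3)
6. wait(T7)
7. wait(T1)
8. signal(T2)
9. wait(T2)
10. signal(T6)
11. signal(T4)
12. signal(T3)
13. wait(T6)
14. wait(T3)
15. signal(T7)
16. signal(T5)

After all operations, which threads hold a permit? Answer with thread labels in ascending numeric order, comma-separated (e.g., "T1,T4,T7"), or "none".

Answer: T1,T2,T6

Derivation:
Step 1: wait(T2) -> count=2 queue=[] holders={T2}
Step 2: wait(T4) -> count=1 queue=[] holders={T2,T4}
Step 3: wait(T6) -> count=0 queue=[] holders={T2,T4,T6}
Step 4: wait(T5) -> count=0 queue=[T5] holders={T2,T4,T6}
Step 5: wait(T3) -> count=0 queue=[T5,T3] holders={T2,T4,T6}
Step 6: wait(T7) -> count=0 queue=[T5,T3,T7] holders={T2,T4,T6}
Step 7: wait(T1) -> count=0 queue=[T5,T3,T7,T1] holders={T2,T4,T6}
Step 8: signal(T2) -> count=0 queue=[T3,T7,T1] holders={T4,T5,T6}
Step 9: wait(T2) -> count=0 queue=[T3,T7,T1,T2] holders={T4,T5,T6}
Step 10: signal(T6) -> count=0 queue=[T7,T1,T2] holders={T3,T4,T5}
Step 11: signal(T4) -> count=0 queue=[T1,T2] holders={T3,T5,T7}
Step 12: signal(T3) -> count=0 queue=[T2] holders={T1,T5,T7}
Step 13: wait(T6) -> count=0 queue=[T2,T6] holders={T1,T5,T7}
Step 14: wait(T3) -> count=0 queue=[T2,T6,T3] holders={T1,T5,T7}
Step 15: signal(T7) -> count=0 queue=[T6,T3] holders={T1,T2,T5}
Step 16: signal(T5) -> count=0 queue=[T3] holders={T1,T2,T6}
Final holders: T1,T2,T6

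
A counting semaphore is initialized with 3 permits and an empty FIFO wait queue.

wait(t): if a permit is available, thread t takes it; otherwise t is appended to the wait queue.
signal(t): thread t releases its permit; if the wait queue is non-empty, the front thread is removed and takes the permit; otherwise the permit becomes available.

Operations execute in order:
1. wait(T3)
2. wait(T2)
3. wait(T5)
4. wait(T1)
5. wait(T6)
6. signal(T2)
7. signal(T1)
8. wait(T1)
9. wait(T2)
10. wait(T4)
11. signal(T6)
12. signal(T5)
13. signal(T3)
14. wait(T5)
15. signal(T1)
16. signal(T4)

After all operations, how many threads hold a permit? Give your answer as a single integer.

Answer: 2

Derivation:
Step 1: wait(T3) -> count=2 queue=[] holders={T3}
Step 2: wait(T2) -> count=1 queue=[] holders={T2,T3}
Step 3: wait(T5) -> count=0 queue=[] holders={T2,T3,T5}
Step 4: wait(T1) -> count=0 queue=[T1] holders={T2,T3,T5}
Step 5: wait(T6) -> count=0 queue=[T1,T6] holders={T2,T3,T5}
Step 6: signal(T2) -> count=0 queue=[T6] holders={T1,T3,T5}
Step 7: signal(T1) -> count=0 queue=[] holders={T3,T5,T6}
Step 8: wait(T1) -> count=0 queue=[T1] holders={T3,T5,T6}
Step 9: wait(T2) -> count=0 queue=[T1,T2] holders={T3,T5,T6}
Step 10: wait(T4) -> count=0 queue=[T1,T2,T4] holders={T3,T5,T6}
Step 11: signal(T6) -> count=0 queue=[T2,T4] holders={T1,T3,T5}
Step 12: signal(T5) -> count=0 queue=[T4] holders={T1,T2,T3}
Step 13: signal(T3) -> count=0 queue=[] holders={T1,T2,T4}
Step 14: wait(T5) -> count=0 queue=[T5] holders={T1,T2,T4}
Step 15: signal(T1) -> count=0 queue=[] holders={T2,T4,T5}
Step 16: signal(T4) -> count=1 queue=[] holders={T2,T5}
Final holders: {T2,T5} -> 2 thread(s)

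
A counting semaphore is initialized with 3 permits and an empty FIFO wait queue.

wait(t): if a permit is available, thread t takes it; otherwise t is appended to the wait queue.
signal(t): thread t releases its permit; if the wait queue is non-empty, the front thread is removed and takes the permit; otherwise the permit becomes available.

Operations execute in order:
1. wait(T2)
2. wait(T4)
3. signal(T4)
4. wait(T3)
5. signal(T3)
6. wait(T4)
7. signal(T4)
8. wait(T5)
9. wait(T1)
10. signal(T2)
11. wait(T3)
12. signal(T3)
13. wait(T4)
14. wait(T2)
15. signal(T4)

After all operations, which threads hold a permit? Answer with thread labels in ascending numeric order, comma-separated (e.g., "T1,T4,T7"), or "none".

Step 1: wait(T2) -> count=2 queue=[] holders={T2}
Step 2: wait(T4) -> count=1 queue=[] holders={T2,T4}
Step 3: signal(T4) -> count=2 queue=[] holders={T2}
Step 4: wait(T3) -> count=1 queue=[] holders={T2,T3}
Step 5: signal(T3) -> count=2 queue=[] holders={T2}
Step 6: wait(T4) -> count=1 queue=[] holders={T2,T4}
Step 7: signal(T4) -> count=2 queue=[] holders={T2}
Step 8: wait(T5) -> count=1 queue=[] holders={T2,T5}
Step 9: wait(T1) -> count=0 queue=[] holders={T1,T2,T5}
Step 10: signal(T2) -> count=1 queue=[] holders={T1,T5}
Step 11: wait(T3) -> count=0 queue=[] holders={T1,T3,T5}
Step 12: signal(T3) -> count=1 queue=[] holders={T1,T5}
Step 13: wait(T4) -> count=0 queue=[] holders={T1,T4,T5}
Step 14: wait(T2) -> count=0 queue=[T2] holders={T1,T4,T5}
Step 15: signal(T4) -> count=0 queue=[] holders={T1,T2,T5}
Final holders: T1,T2,T5

Answer: T1,T2,T5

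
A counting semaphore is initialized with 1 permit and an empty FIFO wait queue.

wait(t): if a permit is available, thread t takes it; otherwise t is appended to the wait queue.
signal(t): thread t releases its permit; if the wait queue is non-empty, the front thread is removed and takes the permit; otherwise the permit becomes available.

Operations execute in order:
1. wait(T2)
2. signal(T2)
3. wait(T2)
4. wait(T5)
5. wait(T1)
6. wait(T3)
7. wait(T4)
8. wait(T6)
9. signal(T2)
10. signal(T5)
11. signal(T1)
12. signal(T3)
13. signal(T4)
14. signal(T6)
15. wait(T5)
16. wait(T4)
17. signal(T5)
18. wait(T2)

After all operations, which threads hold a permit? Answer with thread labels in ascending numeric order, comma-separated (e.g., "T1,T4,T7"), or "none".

Answer: T4

Derivation:
Step 1: wait(T2) -> count=0 queue=[] holders={T2}
Step 2: signal(T2) -> count=1 queue=[] holders={none}
Step 3: wait(T2) -> count=0 queue=[] holders={T2}
Step 4: wait(T5) -> count=0 queue=[T5] holders={T2}
Step 5: wait(T1) -> count=0 queue=[T5,T1] holders={T2}
Step 6: wait(T3) -> count=0 queue=[T5,T1,T3] holders={T2}
Step 7: wait(T4) -> count=0 queue=[T5,T1,T3,T4] holders={T2}
Step 8: wait(T6) -> count=0 queue=[T5,T1,T3,T4,T6] holders={T2}
Step 9: signal(T2) -> count=0 queue=[T1,T3,T4,T6] holders={T5}
Step 10: signal(T5) -> count=0 queue=[T3,T4,T6] holders={T1}
Step 11: signal(T1) -> count=0 queue=[T4,T6] holders={T3}
Step 12: signal(T3) -> count=0 queue=[T6] holders={T4}
Step 13: signal(T4) -> count=0 queue=[] holders={T6}
Step 14: signal(T6) -> count=1 queue=[] holders={none}
Step 15: wait(T5) -> count=0 queue=[] holders={T5}
Step 16: wait(T4) -> count=0 queue=[T4] holders={T5}
Step 17: signal(T5) -> count=0 queue=[] holders={T4}
Step 18: wait(T2) -> count=0 queue=[T2] holders={T4}
Final holders: T4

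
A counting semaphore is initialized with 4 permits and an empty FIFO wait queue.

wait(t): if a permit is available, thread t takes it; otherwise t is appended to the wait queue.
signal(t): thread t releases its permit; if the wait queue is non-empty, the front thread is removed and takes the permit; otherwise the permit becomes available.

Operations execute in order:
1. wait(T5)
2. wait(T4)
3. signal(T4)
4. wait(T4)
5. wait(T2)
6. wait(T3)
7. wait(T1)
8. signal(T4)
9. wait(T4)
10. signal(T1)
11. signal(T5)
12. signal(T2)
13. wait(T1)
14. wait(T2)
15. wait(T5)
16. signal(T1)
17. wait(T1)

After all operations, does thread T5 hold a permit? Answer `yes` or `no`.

Step 1: wait(T5) -> count=3 queue=[] holders={T5}
Step 2: wait(T4) -> count=2 queue=[] holders={T4,T5}
Step 3: signal(T4) -> count=3 queue=[] holders={T5}
Step 4: wait(T4) -> count=2 queue=[] holders={T4,T5}
Step 5: wait(T2) -> count=1 queue=[] holders={T2,T4,T5}
Step 6: wait(T3) -> count=0 queue=[] holders={T2,T3,T4,T5}
Step 7: wait(T1) -> count=0 queue=[T1] holders={T2,T3,T4,T5}
Step 8: signal(T4) -> count=0 queue=[] holders={T1,T2,T3,T5}
Step 9: wait(T4) -> count=0 queue=[T4] holders={T1,T2,T3,T5}
Step 10: signal(T1) -> count=0 queue=[] holders={T2,T3,T4,T5}
Step 11: signal(T5) -> count=1 queue=[] holders={T2,T3,T4}
Step 12: signal(T2) -> count=2 queue=[] holders={T3,T4}
Step 13: wait(T1) -> count=1 queue=[] holders={T1,T3,T4}
Step 14: wait(T2) -> count=0 queue=[] holders={T1,T2,T3,T4}
Step 15: wait(T5) -> count=0 queue=[T5] holders={T1,T2,T3,T4}
Step 16: signal(T1) -> count=0 queue=[] holders={T2,T3,T4,T5}
Step 17: wait(T1) -> count=0 queue=[T1] holders={T2,T3,T4,T5}
Final holders: {T2,T3,T4,T5} -> T5 in holders

Answer: yes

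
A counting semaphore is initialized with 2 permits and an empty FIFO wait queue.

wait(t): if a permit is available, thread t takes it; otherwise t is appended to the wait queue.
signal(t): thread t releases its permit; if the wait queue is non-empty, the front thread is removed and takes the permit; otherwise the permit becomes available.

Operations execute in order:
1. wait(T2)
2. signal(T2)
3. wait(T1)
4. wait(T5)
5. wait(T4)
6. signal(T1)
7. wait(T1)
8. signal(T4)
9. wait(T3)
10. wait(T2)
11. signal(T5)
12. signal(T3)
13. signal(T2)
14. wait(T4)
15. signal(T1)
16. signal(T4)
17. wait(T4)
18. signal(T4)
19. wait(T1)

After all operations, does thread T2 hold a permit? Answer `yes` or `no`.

Answer: no

Derivation:
Step 1: wait(T2) -> count=1 queue=[] holders={T2}
Step 2: signal(T2) -> count=2 queue=[] holders={none}
Step 3: wait(T1) -> count=1 queue=[] holders={T1}
Step 4: wait(T5) -> count=0 queue=[] holders={T1,T5}
Step 5: wait(T4) -> count=0 queue=[T4] holders={T1,T5}
Step 6: signal(T1) -> count=0 queue=[] holders={T4,T5}
Step 7: wait(T1) -> count=0 queue=[T1] holders={T4,T5}
Step 8: signal(T4) -> count=0 queue=[] holders={T1,T5}
Step 9: wait(T3) -> count=0 queue=[T3] holders={T1,T5}
Step 10: wait(T2) -> count=0 queue=[T3,T2] holders={T1,T5}
Step 11: signal(T5) -> count=0 queue=[T2] holders={T1,T3}
Step 12: signal(T3) -> count=0 queue=[] holders={T1,T2}
Step 13: signal(T2) -> count=1 queue=[] holders={T1}
Step 14: wait(T4) -> count=0 queue=[] holders={T1,T4}
Step 15: signal(T1) -> count=1 queue=[] holders={T4}
Step 16: signal(T4) -> count=2 queue=[] holders={none}
Step 17: wait(T4) -> count=1 queue=[] holders={T4}
Step 18: signal(T4) -> count=2 queue=[] holders={none}
Step 19: wait(T1) -> count=1 queue=[] holders={T1}
Final holders: {T1} -> T2 not in holders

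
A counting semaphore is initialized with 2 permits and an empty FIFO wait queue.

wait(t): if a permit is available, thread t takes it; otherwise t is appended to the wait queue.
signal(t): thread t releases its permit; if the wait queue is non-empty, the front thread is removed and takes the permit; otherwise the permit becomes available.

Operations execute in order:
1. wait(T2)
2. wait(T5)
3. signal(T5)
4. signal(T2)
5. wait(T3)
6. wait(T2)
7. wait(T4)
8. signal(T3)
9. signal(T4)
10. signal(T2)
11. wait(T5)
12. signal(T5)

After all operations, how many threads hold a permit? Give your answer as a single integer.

Answer: 0

Derivation:
Step 1: wait(T2) -> count=1 queue=[] holders={T2}
Step 2: wait(T5) -> count=0 queue=[] holders={T2,T5}
Step 3: signal(T5) -> count=1 queue=[] holders={T2}
Step 4: signal(T2) -> count=2 queue=[] holders={none}
Step 5: wait(T3) -> count=1 queue=[] holders={T3}
Step 6: wait(T2) -> count=0 queue=[] holders={T2,T3}
Step 7: wait(T4) -> count=0 queue=[T4] holders={T2,T3}
Step 8: signal(T3) -> count=0 queue=[] holders={T2,T4}
Step 9: signal(T4) -> count=1 queue=[] holders={T2}
Step 10: signal(T2) -> count=2 queue=[] holders={none}
Step 11: wait(T5) -> count=1 queue=[] holders={T5}
Step 12: signal(T5) -> count=2 queue=[] holders={none}
Final holders: {none} -> 0 thread(s)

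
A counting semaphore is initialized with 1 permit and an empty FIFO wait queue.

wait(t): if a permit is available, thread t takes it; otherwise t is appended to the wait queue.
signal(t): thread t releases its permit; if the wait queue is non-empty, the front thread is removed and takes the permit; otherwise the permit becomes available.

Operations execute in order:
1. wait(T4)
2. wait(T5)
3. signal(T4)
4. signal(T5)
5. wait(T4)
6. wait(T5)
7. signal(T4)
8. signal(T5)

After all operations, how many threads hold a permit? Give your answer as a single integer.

Step 1: wait(T4) -> count=0 queue=[] holders={T4}
Step 2: wait(T5) -> count=0 queue=[T5] holders={T4}
Step 3: signal(T4) -> count=0 queue=[] holders={T5}
Step 4: signal(T5) -> count=1 queue=[] holders={none}
Step 5: wait(T4) -> count=0 queue=[] holders={T4}
Step 6: wait(T5) -> count=0 queue=[T5] holders={T4}
Step 7: signal(T4) -> count=0 queue=[] holders={T5}
Step 8: signal(T5) -> count=1 queue=[] holders={none}
Final holders: {none} -> 0 thread(s)

Answer: 0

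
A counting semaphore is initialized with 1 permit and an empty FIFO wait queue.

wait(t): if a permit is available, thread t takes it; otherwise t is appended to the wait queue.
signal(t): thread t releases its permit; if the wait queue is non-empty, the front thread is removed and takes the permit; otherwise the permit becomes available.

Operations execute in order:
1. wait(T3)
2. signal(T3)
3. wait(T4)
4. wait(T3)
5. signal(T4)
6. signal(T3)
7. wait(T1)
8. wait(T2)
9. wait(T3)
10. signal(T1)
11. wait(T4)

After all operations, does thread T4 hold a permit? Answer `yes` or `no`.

Step 1: wait(T3) -> count=0 queue=[] holders={T3}
Step 2: signal(T3) -> count=1 queue=[] holders={none}
Step 3: wait(T4) -> count=0 queue=[] holders={T4}
Step 4: wait(T3) -> count=0 queue=[T3] holders={T4}
Step 5: signal(T4) -> count=0 queue=[] holders={T3}
Step 6: signal(T3) -> count=1 queue=[] holders={none}
Step 7: wait(T1) -> count=0 queue=[] holders={T1}
Step 8: wait(T2) -> count=0 queue=[T2] holders={T1}
Step 9: wait(T3) -> count=0 queue=[T2,T3] holders={T1}
Step 10: signal(T1) -> count=0 queue=[T3] holders={T2}
Step 11: wait(T4) -> count=0 queue=[T3,T4] holders={T2}
Final holders: {T2} -> T4 not in holders

Answer: no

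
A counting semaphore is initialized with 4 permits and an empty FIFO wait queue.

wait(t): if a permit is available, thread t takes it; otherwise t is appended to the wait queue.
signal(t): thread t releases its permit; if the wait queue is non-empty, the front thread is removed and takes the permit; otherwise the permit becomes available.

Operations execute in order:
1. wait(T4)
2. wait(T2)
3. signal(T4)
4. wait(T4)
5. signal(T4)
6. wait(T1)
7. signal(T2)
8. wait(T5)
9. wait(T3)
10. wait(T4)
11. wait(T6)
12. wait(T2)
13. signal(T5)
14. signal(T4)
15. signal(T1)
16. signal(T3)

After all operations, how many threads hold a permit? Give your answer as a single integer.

Step 1: wait(T4) -> count=3 queue=[] holders={T4}
Step 2: wait(T2) -> count=2 queue=[] holders={T2,T4}
Step 3: signal(T4) -> count=3 queue=[] holders={T2}
Step 4: wait(T4) -> count=2 queue=[] holders={T2,T4}
Step 5: signal(T4) -> count=3 queue=[] holders={T2}
Step 6: wait(T1) -> count=2 queue=[] holders={T1,T2}
Step 7: signal(T2) -> count=3 queue=[] holders={T1}
Step 8: wait(T5) -> count=2 queue=[] holders={T1,T5}
Step 9: wait(T3) -> count=1 queue=[] holders={T1,T3,T5}
Step 10: wait(T4) -> count=0 queue=[] holders={T1,T3,T4,T5}
Step 11: wait(T6) -> count=0 queue=[T6] holders={T1,T3,T4,T5}
Step 12: wait(T2) -> count=0 queue=[T6,T2] holders={T1,T3,T4,T5}
Step 13: signal(T5) -> count=0 queue=[T2] holders={T1,T3,T4,T6}
Step 14: signal(T4) -> count=0 queue=[] holders={T1,T2,T3,T6}
Step 15: signal(T1) -> count=1 queue=[] holders={T2,T3,T6}
Step 16: signal(T3) -> count=2 queue=[] holders={T2,T6}
Final holders: {T2,T6} -> 2 thread(s)

Answer: 2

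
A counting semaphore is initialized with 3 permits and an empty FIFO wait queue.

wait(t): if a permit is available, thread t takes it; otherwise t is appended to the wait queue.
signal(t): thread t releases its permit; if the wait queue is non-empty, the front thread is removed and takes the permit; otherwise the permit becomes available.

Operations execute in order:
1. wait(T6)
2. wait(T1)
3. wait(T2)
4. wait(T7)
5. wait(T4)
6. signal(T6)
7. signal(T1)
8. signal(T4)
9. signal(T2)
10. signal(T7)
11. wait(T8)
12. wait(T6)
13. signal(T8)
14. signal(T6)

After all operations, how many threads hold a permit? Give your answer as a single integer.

Answer: 0

Derivation:
Step 1: wait(T6) -> count=2 queue=[] holders={T6}
Step 2: wait(T1) -> count=1 queue=[] holders={T1,T6}
Step 3: wait(T2) -> count=0 queue=[] holders={T1,T2,T6}
Step 4: wait(T7) -> count=0 queue=[T7] holders={T1,T2,T6}
Step 5: wait(T4) -> count=0 queue=[T7,T4] holders={T1,T2,T6}
Step 6: signal(T6) -> count=0 queue=[T4] holders={T1,T2,T7}
Step 7: signal(T1) -> count=0 queue=[] holders={T2,T4,T7}
Step 8: signal(T4) -> count=1 queue=[] holders={T2,T7}
Step 9: signal(T2) -> count=2 queue=[] holders={T7}
Step 10: signal(T7) -> count=3 queue=[] holders={none}
Step 11: wait(T8) -> count=2 queue=[] holders={T8}
Step 12: wait(T6) -> count=1 queue=[] holders={T6,T8}
Step 13: signal(T8) -> count=2 queue=[] holders={T6}
Step 14: signal(T6) -> count=3 queue=[] holders={none}
Final holders: {none} -> 0 thread(s)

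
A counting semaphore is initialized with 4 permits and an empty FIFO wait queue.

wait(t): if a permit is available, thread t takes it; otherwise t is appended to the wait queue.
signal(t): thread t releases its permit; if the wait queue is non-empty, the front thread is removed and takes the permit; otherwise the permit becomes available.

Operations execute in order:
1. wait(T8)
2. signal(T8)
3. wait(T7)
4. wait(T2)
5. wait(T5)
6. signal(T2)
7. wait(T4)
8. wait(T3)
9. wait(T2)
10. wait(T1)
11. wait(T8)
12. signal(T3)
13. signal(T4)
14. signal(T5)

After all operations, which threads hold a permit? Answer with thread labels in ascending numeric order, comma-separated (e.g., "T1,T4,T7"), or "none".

Step 1: wait(T8) -> count=3 queue=[] holders={T8}
Step 2: signal(T8) -> count=4 queue=[] holders={none}
Step 3: wait(T7) -> count=3 queue=[] holders={T7}
Step 4: wait(T2) -> count=2 queue=[] holders={T2,T7}
Step 5: wait(T5) -> count=1 queue=[] holders={T2,T5,T7}
Step 6: signal(T2) -> count=2 queue=[] holders={T5,T7}
Step 7: wait(T4) -> count=1 queue=[] holders={T4,T5,T7}
Step 8: wait(T3) -> count=0 queue=[] holders={T3,T4,T5,T7}
Step 9: wait(T2) -> count=0 queue=[T2] holders={T3,T4,T5,T7}
Step 10: wait(T1) -> count=0 queue=[T2,T1] holders={T3,T4,T5,T7}
Step 11: wait(T8) -> count=0 queue=[T2,T1,T8] holders={T3,T4,T5,T7}
Step 12: signal(T3) -> count=0 queue=[T1,T8] holders={T2,T4,T5,T7}
Step 13: signal(T4) -> count=0 queue=[T8] holders={T1,T2,T5,T7}
Step 14: signal(T5) -> count=0 queue=[] holders={T1,T2,T7,T8}
Final holders: T1,T2,T7,T8

Answer: T1,T2,T7,T8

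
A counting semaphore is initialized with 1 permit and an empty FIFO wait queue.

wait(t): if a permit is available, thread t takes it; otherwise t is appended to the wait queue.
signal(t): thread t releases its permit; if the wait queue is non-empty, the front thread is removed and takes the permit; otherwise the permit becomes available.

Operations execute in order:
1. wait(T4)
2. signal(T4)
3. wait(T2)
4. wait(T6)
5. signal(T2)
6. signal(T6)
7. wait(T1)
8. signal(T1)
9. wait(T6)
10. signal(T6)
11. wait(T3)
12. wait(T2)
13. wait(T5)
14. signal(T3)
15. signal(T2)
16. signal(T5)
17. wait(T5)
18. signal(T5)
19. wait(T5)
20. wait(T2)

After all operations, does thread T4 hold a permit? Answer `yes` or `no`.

Answer: no

Derivation:
Step 1: wait(T4) -> count=0 queue=[] holders={T4}
Step 2: signal(T4) -> count=1 queue=[] holders={none}
Step 3: wait(T2) -> count=0 queue=[] holders={T2}
Step 4: wait(T6) -> count=0 queue=[T6] holders={T2}
Step 5: signal(T2) -> count=0 queue=[] holders={T6}
Step 6: signal(T6) -> count=1 queue=[] holders={none}
Step 7: wait(T1) -> count=0 queue=[] holders={T1}
Step 8: signal(T1) -> count=1 queue=[] holders={none}
Step 9: wait(T6) -> count=0 queue=[] holders={T6}
Step 10: signal(T6) -> count=1 queue=[] holders={none}
Step 11: wait(T3) -> count=0 queue=[] holders={T3}
Step 12: wait(T2) -> count=0 queue=[T2] holders={T3}
Step 13: wait(T5) -> count=0 queue=[T2,T5] holders={T3}
Step 14: signal(T3) -> count=0 queue=[T5] holders={T2}
Step 15: signal(T2) -> count=0 queue=[] holders={T5}
Step 16: signal(T5) -> count=1 queue=[] holders={none}
Step 17: wait(T5) -> count=0 queue=[] holders={T5}
Step 18: signal(T5) -> count=1 queue=[] holders={none}
Step 19: wait(T5) -> count=0 queue=[] holders={T5}
Step 20: wait(T2) -> count=0 queue=[T2] holders={T5}
Final holders: {T5} -> T4 not in holders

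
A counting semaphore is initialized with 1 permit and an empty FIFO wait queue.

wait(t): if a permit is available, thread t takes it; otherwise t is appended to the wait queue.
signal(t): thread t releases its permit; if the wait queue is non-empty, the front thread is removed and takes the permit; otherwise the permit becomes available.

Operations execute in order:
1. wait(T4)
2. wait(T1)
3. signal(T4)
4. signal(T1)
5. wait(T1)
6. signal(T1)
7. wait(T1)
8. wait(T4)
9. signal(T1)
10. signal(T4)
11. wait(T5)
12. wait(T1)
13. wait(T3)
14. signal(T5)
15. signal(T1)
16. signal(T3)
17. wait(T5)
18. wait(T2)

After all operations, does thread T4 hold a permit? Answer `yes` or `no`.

Answer: no

Derivation:
Step 1: wait(T4) -> count=0 queue=[] holders={T4}
Step 2: wait(T1) -> count=0 queue=[T1] holders={T4}
Step 3: signal(T4) -> count=0 queue=[] holders={T1}
Step 4: signal(T1) -> count=1 queue=[] holders={none}
Step 5: wait(T1) -> count=0 queue=[] holders={T1}
Step 6: signal(T1) -> count=1 queue=[] holders={none}
Step 7: wait(T1) -> count=0 queue=[] holders={T1}
Step 8: wait(T4) -> count=0 queue=[T4] holders={T1}
Step 9: signal(T1) -> count=0 queue=[] holders={T4}
Step 10: signal(T4) -> count=1 queue=[] holders={none}
Step 11: wait(T5) -> count=0 queue=[] holders={T5}
Step 12: wait(T1) -> count=0 queue=[T1] holders={T5}
Step 13: wait(T3) -> count=0 queue=[T1,T3] holders={T5}
Step 14: signal(T5) -> count=0 queue=[T3] holders={T1}
Step 15: signal(T1) -> count=0 queue=[] holders={T3}
Step 16: signal(T3) -> count=1 queue=[] holders={none}
Step 17: wait(T5) -> count=0 queue=[] holders={T5}
Step 18: wait(T2) -> count=0 queue=[T2] holders={T5}
Final holders: {T5} -> T4 not in holders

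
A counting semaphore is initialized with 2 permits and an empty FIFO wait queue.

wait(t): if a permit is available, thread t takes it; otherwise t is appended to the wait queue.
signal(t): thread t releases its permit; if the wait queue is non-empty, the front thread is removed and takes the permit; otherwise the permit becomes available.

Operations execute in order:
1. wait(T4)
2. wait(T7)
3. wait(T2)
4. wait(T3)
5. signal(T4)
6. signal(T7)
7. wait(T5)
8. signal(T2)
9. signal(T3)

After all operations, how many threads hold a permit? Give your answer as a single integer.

Answer: 1

Derivation:
Step 1: wait(T4) -> count=1 queue=[] holders={T4}
Step 2: wait(T7) -> count=0 queue=[] holders={T4,T7}
Step 3: wait(T2) -> count=0 queue=[T2] holders={T4,T7}
Step 4: wait(T3) -> count=0 queue=[T2,T3] holders={T4,T7}
Step 5: signal(T4) -> count=0 queue=[T3] holders={T2,T7}
Step 6: signal(T7) -> count=0 queue=[] holders={T2,T3}
Step 7: wait(T5) -> count=0 queue=[T5] holders={T2,T3}
Step 8: signal(T2) -> count=0 queue=[] holders={T3,T5}
Step 9: signal(T3) -> count=1 queue=[] holders={T5}
Final holders: {T5} -> 1 thread(s)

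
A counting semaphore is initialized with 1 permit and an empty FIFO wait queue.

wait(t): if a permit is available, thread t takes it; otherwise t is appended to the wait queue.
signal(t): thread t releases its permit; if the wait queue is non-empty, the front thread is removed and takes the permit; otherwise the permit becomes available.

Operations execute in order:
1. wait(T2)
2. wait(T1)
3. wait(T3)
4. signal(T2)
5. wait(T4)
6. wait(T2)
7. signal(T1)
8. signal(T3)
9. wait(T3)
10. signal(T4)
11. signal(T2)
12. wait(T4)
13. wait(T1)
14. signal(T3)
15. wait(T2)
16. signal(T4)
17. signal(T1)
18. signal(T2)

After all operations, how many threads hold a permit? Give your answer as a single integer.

Answer: 0

Derivation:
Step 1: wait(T2) -> count=0 queue=[] holders={T2}
Step 2: wait(T1) -> count=0 queue=[T1] holders={T2}
Step 3: wait(T3) -> count=0 queue=[T1,T3] holders={T2}
Step 4: signal(T2) -> count=0 queue=[T3] holders={T1}
Step 5: wait(T4) -> count=0 queue=[T3,T4] holders={T1}
Step 6: wait(T2) -> count=0 queue=[T3,T4,T2] holders={T1}
Step 7: signal(T1) -> count=0 queue=[T4,T2] holders={T3}
Step 8: signal(T3) -> count=0 queue=[T2] holders={T4}
Step 9: wait(T3) -> count=0 queue=[T2,T3] holders={T4}
Step 10: signal(T4) -> count=0 queue=[T3] holders={T2}
Step 11: signal(T2) -> count=0 queue=[] holders={T3}
Step 12: wait(T4) -> count=0 queue=[T4] holders={T3}
Step 13: wait(T1) -> count=0 queue=[T4,T1] holders={T3}
Step 14: signal(T3) -> count=0 queue=[T1] holders={T4}
Step 15: wait(T2) -> count=0 queue=[T1,T2] holders={T4}
Step 16: signal(T4) -> count=0 queue=[T2] holders={T1}
Step 17: signal(T1) -> count=0 queue=[] holders={T2}
Step 18: signal(T2) -> count=1 queue=[] holders={none}
Final holders: {none} -> 0 thread(s)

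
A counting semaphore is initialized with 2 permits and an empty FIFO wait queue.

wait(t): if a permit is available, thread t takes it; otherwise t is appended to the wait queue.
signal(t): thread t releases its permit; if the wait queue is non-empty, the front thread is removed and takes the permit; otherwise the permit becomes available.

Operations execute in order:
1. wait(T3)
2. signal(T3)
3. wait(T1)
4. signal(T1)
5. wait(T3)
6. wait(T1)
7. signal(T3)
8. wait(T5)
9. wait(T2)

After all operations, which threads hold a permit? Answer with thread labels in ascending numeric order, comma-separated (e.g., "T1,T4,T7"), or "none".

Answer: T1,T5

Derivation:
Step 1: wait(T3) -> count=1 queue=[] holders={T3}
Step 2: signal(T3) -> count=2 queue=[] holders={none}
Step 3: wait(T1) -> count=1 queue=[] holders={T1}
Step 4: signal(T1) -> count=2 queue=[] holders={none}
Step 5: wait(T3) -> count=1 queue=[] holders={T3}
Step 6: wait(T1) -> count=0 queue=[] holders={T1,T3}
Step 7: signal(T3) -> count=1 queue=[] holders={T1}
Step 8: wait(T5) -> count=0 queue=[] holders={T1,T5}
Step 9: wait(T2) -> count=0 queue=[T2] holders={T1,T5}
Final holders: T1,T5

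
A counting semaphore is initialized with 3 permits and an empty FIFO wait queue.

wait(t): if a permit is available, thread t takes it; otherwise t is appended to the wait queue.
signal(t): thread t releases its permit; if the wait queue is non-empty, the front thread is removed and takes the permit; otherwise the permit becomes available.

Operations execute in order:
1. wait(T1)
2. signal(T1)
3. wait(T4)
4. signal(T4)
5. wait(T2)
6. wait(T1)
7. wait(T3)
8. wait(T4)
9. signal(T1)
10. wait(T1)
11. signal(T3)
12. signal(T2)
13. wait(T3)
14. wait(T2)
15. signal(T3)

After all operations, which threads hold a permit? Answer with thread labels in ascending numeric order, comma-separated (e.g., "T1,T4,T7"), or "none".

Step 1: wait(T1) -> count=2 queue=[] holders={T1}
Step 2: signal(T1) -> count=3 queue=[] holders={none}
Step 3: wait(T4) -> count=2 queue=[] holders={T4}
Step 4: signal(T4) -> count=3 queue=[] holders={none}
Step 5: wait(T2) -> count=2 queue=[] holders={T2}
Step 6: wait(T1) -> count=1 queue=[] holders={T1,T2}
Step 7: wait(T3) -> count=0 queue=[] holders={T1,T2,T3}
Step 8: wait(T4) -> count=0 queue=[T4] holders={T1,T2,T3}
Step 9: signal(T1) -> count=0 queue=[] holders={T2,T3,T4}
Step 10: wait(T1) -> count=0 queue=[T1] holders={T2,T3,T4}
Step 11: signal(T3) -> count=0 queue=[] holders={T1,T2,T4}
Step 12: signal(T2) -> count=1 queue=[] holders={T1,T4}
Step 13: wait(T3) -> count=0 queue=[] holders={T1,T3,T4}
Step 14: wait(T2) -> count=0 queue=[T2] holders={T1,T3,T4}
Step 15: signal(T3) -> count=0 queue=[] holders={T1,T2,T4}
Final holders: T1,T2,T4

Answer: T1,T2,T4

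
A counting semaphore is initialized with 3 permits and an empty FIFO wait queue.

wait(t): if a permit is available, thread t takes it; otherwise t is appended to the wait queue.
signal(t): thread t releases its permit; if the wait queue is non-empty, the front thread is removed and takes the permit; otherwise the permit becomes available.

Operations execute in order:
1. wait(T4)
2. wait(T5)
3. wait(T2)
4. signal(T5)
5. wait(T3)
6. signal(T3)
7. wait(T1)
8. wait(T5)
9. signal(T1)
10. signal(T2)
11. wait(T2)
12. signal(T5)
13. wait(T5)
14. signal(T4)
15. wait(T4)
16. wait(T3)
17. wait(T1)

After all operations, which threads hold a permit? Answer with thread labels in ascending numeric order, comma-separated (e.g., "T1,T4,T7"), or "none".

Answer: T2,T4,T5

Derivation:
Step 1: wait(T4) -> count=2 queue=[] holders={T4}
Step 2: wait(T5) -> count=1 queue=[] holders={T4,T5}
Step 3: wait(T2) -> count=0 queue=[] holders={T2,T4,T5}
Step 4: signal(T5) -> count=1 queue=[] holders={T2,T4}
Step 5: wait(T3) -> count=0 queue=[] holders={T2,T3,T4}
Step 6: signal(T3) -> count=1 queue=[] holders={T2,T4}
Step 7: wait(T1) -> count=0 queue=[] holders={T1,T2,T4}
Step 8: wait(T5) -> count=0 queue=[T5] holders={T1,T2,T4}
Step 9: signal(T1) -> count=0 queue=[] holders={T2,T4,T5}
Step 10: signal(T2) -> count=1 queue=[] holders={T4,T5}
Step 11: wait(T2) -> count=0 queue=[] holders={T2,T4,T5}
Step 12: signal(T5) -> count=1 queue=[] holders={T2,T4}
Step 13: wait(T5) -> count=0 queue=[] holders={T2,T4,T5}
Step 14: signal(T4) -> count=1 queue=[] holders={T2,T5}
Step 15: wait(T4) -> count=0 queue=[] holders={T2,T4,T5}
Step 16: wait(T3) -> count=0 queue=[T3] holders={T2,T4,T5}
Step 17: wait(T1) -> count=0 queue=[T3,T1] holders={T2,T4,T5}
Final holders: T2,T4,T5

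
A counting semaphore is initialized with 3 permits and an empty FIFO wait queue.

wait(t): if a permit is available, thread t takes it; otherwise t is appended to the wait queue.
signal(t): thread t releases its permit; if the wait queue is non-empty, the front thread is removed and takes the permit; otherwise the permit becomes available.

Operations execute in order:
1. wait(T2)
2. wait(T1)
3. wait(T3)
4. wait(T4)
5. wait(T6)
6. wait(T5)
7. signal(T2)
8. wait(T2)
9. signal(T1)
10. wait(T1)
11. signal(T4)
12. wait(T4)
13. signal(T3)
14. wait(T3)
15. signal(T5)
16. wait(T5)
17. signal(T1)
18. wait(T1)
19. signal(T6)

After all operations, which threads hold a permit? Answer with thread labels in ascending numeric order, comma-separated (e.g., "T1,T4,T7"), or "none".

Step 1: wait(T2) -> count=2 queue=[] holders={T2}
Step 2: wait(T1) -> count=1 queue=[] holders={T1,T2}
Step 3: wait(T3) -> count=0 queue=[] holders={T1,T2,T3}
Step 4: wait(T4) -> count=0 queue=[T4] holders={T1,T2,T3}
Step 5: wait(T6) -> count=0 queue=[T4,T6] holders={T1,T2,T3}
Step 6: wait(T5) -> count=0 queue=[T4,T6,T5] holders={T1,T2,T3}
Step 7: signal(T2) -> count=0 queue=[T6,T5] holders={T1,T3,T4}
Step 8: wait(T2) -> count=0 queue=[T6,T5,T2] holders={T1,T3,T4}
Step 9: signal(T1) -> count=0 queue=[T5,T2] holders={T3,T4,T6}
Step 10: wait(T1) -> count=0 queue=[T5,T2,T1] holders={T3,T4,T6}
Step 11: signal(T4) -> count=0 queue=[T2,T1] holders={T3,T5,T6}
Step 12: wait(T4) -> count=0 queue=[T2,T1,T4] holders={T3,T5,T6}
Step 13: signal(T3) -> count=0 queue=[T1,T4] holders={T2,T5,T6}
Step 14: wait(T3) -> count=0 queue=[T1,T4,T3] holders={T2,T5,T6}
Step 15: signal(T5) -> count=0 queue=[T4,T3] holders={T1,T2,T6}
Step 16: wait(T5) -> count=0 queue=[T4,T3,T5] holders={T1,T2,T6}
Step 17: signal(T1) -> count=0 queue=[T3,T5] holders={T2,T4,T6}
Step 18: wait(T1) -> count=0 queue=[T3,T5,T1] holders={T2,T4,T6}
Step 19: signal(T6) -> count=0 queue=[T5,T1] holders={T2,T3,T4}
Final holders: T2,T3,T4

Answer: T2,T3,T4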